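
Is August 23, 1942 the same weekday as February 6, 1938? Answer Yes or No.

From Feb 6, 1938 to Aug 23, 1942 is 1659 days.
1659 mod 7 = 0, so they are the same weekday.
(Feb 6, 1938 is a Sunday; Aug 23, 1942 is a Sunday.)

Yes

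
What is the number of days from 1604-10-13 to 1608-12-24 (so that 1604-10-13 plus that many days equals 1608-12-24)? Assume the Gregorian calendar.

Oct 13, 1604 → Oct 13, 1605: 365 days.
Oct 13, 1605 → Oct 13, 1606: 365 days.
Oct 13, 1606 → Oct 13, 1607: 365 days.
Oct 13, 1607 → Oct 13, 1608: 366 days (Feb 29, 1608 is in that span).
Oct 13, 1608 → Nov 13, 1608: 31 days (October has 31).
Nov 13, 1608 → Dec 13, 1608: 30 days (November has 30).
Dec 13, 1608 → Dec 24, 1608: 11 days.
Total: 1533 days.

1533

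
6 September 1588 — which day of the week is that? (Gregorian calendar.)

Doomsday rule: the anchor day for the 1500s is Wednesday. For year 88: 88÷12 = 7 r 4, and 4÷4 = 1, so 7+4+1 = 12.
Wednesday + 12 ≡ Monday — that's 1588's doomsday.
In September the doomsday date is Sep 5.
Sep 6 is 1 day after Sep 5; 1 mod 7 = 1, so Monday + 1 = Tuesday.

Tuesday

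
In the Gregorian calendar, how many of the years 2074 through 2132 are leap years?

Multiples of 4 in [2074,2132]: 15.
Of those, multiples of 100: 1 (not leap unless ÷400).
Multiples of 400: 0.
Leap years = 15 − 1 + 0 = 14.

14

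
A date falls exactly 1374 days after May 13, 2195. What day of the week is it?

Friday

First find the weekday of May 13, 2195. Doomsday rule: the anchor day for the 2100s is Sunday. For year 95: 95÷12 = 7 r 11, and 11÷4 = 2, so 7+11+2 = 20.
Sunday + 20 ≡ Saturday — that's 2195's doomsday.
In May the doomsday date is May 9.
May 13 is 4 days after May 9; 4 mod 7 = 4, so Saturday + 4 = Wednesday.
1374 mod 7 = 2, so 1374 days after a Wednesday is Wednesday + 2 = Friday.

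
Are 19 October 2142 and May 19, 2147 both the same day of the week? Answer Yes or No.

Yes

From Oct 19, 2142 to May 19, 2147 is 1673 days.
1673 mod 7 = 0, so they are the same weekday.
(Oct 19, 2142 is a Friday; May 19, 2147 is a Friday.)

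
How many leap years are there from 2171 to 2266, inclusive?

Multiples of 4 in [2171,2266]: 24.
Of those, multiples of 100: 1 (not leap unless ÷400).
Multiples of 400: 0.
Leap years = 24 − 1 + 0 = 23.

23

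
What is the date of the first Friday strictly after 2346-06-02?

Jun 2, 2346 is a Sunday.
From Sunday to the next Friday is 5 days.
Jun 2, 2346 + 5 = Jun 7, 2346.

June 7, 2346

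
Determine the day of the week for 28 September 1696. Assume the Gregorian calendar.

Friday

Doomsday rule: the anchor day for the 1600s is Tuesday. For year 96: 96÷12 = 8 r 0, and 0÷4 = 0, so 8+0+0 = 8.
Tuesday + 8 ≡ Wednesday — that's 1696's doomsday.
In September the doomsday date is Sep 5.
Sep 28 is 23 days after Sep 5; 23 mod 7 = 2, so Wednesday + 2 = Friday.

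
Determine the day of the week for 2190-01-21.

Thursday

Doomsday rule: the anchor day for the 2100s is Sunday. For year 90: 90÷12 = 7 r 6, and 6÷4 = 1, so 7+6+1 = 14.
Sunday + 14 ≡ Sunday — that's 2190's doomsday.
In January the doomsday date is Jan 3 (2190 is not a leap year).
Jan 21 is 18 days after Jan 3; 18 mod 7 = 4, so Sunday + 4 = Thursday.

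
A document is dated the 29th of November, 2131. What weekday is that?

Thursday

Doomsday rule: the anchor day for the 2100s is Sunday. For year 31: 31÷12 = 2 r 7, and 7÷4 = 1, so 2+7+1 = 10.
Sunday + 10 ≡ Wednesday — that's 2131's doomsday.
In November the doomsday date is Nov 7.
Nov 29 is 22 days after Nov 7; 22 mod 7 = 1, so Wednesday + 1 = Thursday.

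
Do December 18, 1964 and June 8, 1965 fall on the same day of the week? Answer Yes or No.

No

From Dec 18, 1964 to Jun 8, 1965 is 172 days.
172 mod 7 = 4, so they are different weekdays.
(Dec 18, 1964 is a Friday; Jun 8, 1965 is a Tuesday.)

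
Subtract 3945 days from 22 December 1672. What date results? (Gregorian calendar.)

March 5, 1662

−366 (one year; includes Feb 29, 1672) → Dec 22, 1671 (3579 left).
−365 (one year) → Dec 22, 1670 (3214 left).
−365 (one year) → Dec 22, 1669 (2849 left).
−365 (one year) → Dec 22, 1668 (2484 left).
−366 (one year; includes Feb 29, 1668) → Dec 22, 1667 (2118 left).
−365 (one year) → Dec 22, 1666 (1753 left).
−365 (one year) → Dec 22, 1665 (1388 left).
−365 (one year) → Dec 22, 1664 (1023 left).
−366 (one year; includes Feb 29, 1664) → Dec 22, 1663 (657 left).
−365 (one year) → Dec 22, 1662 (292 left).
−22 → Nov 30, 1662 (end of Nov, 30 days; 270 left).
−30 → Oct 31, 1662 (end of Oct, 31 days; 240 left).
−31 → Sep 30, 1662 (end of Sep, 30 days; 209 left).
−30 → Aug 31, 1662 (end of Aug, 31 days; 179 left).
−31 → Jul 31, 1662 (end of Jul, 31 days; 148 left).
−31 → Jun 30, 1662 (end of Jun, 30 days; 117 left).
−30 → May 31, 1662 (end of May, 31 days; 87 left).
−31 → Apr 30, 1662 (end of Apr, 30 days; 56 left).
−30 → Mar 31, 1662 (end of Mar, 31 days; 26 left).
−26 → Mar 5, 1662.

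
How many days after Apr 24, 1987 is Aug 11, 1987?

109

Apr 24, 1987 → May 24, 1987: 30 days (April has 30).
May 24, 1987 → Jun 24, 1987: 31 days (May has 31).
Jun 24, 1987 → Jul 24, 1987: 30 days (June has 30).
Jul 24, 1987 → Aug 11, 1987: 18 days.
Total: 109 days.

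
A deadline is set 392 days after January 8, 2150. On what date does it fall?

Jan has 31 days: +24 → Feb 1, 2150 (368 left).
Feb has 28 days: +28 → Mar 1, 2150 (340 left).
Mar has 31 days: +31 → Apr 1, 2150 (309 left).
Apr has 30 days: +30 → May 1, 2150 (279 left).
May has 31 days: +31 → Jun 1, 2150 (248 left).
Jun has 30 days: +30 → Jul 1, 2150 (218 left).
Jul has 31 days: +31 → Aug 1, 2150 (187 left).
Aug has 31 days: +31 → Sep 1, 2150 (156 left).
Sep has 30 days: +30 → Oct 1, 2150 (126 left).
Oct has 31 days: +31 → Nov 1, 2150 (95 left).
Nov has 30 days: +30 → Dec 1, 2150 (65 left).
Dec has 31 days: +31 → Jan 1, 2151 (34 left).
Jan has 31 days: +31 → Feb 1, 2151 (3 left).
+3 → Feb 4, 2151.

February 4, 2151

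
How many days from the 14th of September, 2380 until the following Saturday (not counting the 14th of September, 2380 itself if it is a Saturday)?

6

Sep 14, 2380 is a Sunday.
From Sunday to the next Saturday is 6 days.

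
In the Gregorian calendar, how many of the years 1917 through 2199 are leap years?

Multiples of 4 in [1917,2199]: 70.
Of those, multiples of 100: 2 (not leap unless ÷400).
Multiples of 400: 1.
Leap years = 70 − 2 + 1 = 69.

69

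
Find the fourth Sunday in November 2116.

November 22, 2116

November 1, 2116 is a Sunday.
The first Sunday is therefore November 1 (same day).
The fourth Sunday is 1 + 3×7 = November 22.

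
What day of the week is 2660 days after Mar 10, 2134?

Wednesday

First find the weekday of Mar 10, 2134. Doomsday rule: the anchor day for the 2100s is Sunday. For year 34: 34÷12 = 2 r 10, and 10÷4 = 2, so 2+10+2 = 14.
Sunday + 14 ≡ Sunday — that's 2134's doomsday.
In March the doomsday date is Mar 14.
Mar 10 is 4 days before Mar 14; 4 mod 7 = 4, so Sunday − 4 = Wednesday.
2660 mod 7 = 0, so 2660 days after a Wednesday is Wednesday + 0 = Wednesday.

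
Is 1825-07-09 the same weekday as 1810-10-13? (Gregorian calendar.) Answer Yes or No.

From Oct 13, 1810 to Jul 9, 1825 is 5383 days.
5383 mod 7 = 0, so they are the same weekday.
(Oct 13, 1810 is a Saturday; Jul 9, 1825 is a Saturday.)

Yes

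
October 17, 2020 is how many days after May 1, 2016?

1630

May 1, 2016 → May 1, 2017: 365 days.
May 1, 2017 → May 1, 2018: 365 days.
May 1, 2018 → May 1, 2019: 365 days.
May 1, 2019 → May 1, 2020: 366 days (Feb 29, 2020 is in that span).
May 1, 2020 → Jun 1, 2020: 31 days (May has 31).
Jun 1, 2020 → Jul 1, 2020: 30 days (June has 30).
Jul 1, 2020 → Aug 1, 2020: 31 days (July has 31).
Aug 1, 2020 → Sep 1, 2020: 31 days (August has 31).
Sep 1, 2020 → Oct 1, 2020: 30 days (September has 30).
Oct 1, 2020 → Oct 17, 2020: 16 days.
Total: 1630 days.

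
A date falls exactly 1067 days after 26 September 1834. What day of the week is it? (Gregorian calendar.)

First find the weekday of Sep 26, 1834. Doomsday rule: the anchor day for the 1800s is Friday. For year 34: 34÷12 = 2 r 10, and 10÷4 = 2, so 2+10+2 = 14.
Friday + 14 ≡ Friday — that's 1834's doomsday.
In September the doomsday date is Sep 5.
Sep 26 is 21 days after Sep 5; 21 mod 7 = 0, so Friday + 0 = Friday.
1067 mod 7 = 3, so 1067 days after a Friday is Friday + 3 = Monday.

Monday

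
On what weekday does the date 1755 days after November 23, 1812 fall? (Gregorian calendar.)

Saturday

Nov 23, 1812 is a Monday.
1755 mod 7 = 5, so 1755 days after a Monday is Monday + 5 = Saturday.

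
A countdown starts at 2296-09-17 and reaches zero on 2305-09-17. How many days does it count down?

Sep 17, 2296 → Sep 17, 2297: 365 days.
Sep 17, 2297 → Sep 17, 2298: 365 days.
Sep 17, 2298 → Sep 17, 2299: 365 days.
Sep 17, 2299 → Sep 17, 2300: 365 days.
Sep 17, 2300 → Sep 17, 2301: 365 days.
Sep 17, 2301 → Sep 17, 2302: 365 days.
Sep 17, 2302 → Sep 17, 2303: 365 days.
Sep 17, 2303 → Sep 17, 2304: 366 days (Feb 29, 2304 is in that span).
Sep 17, 2304 → Oct 17, 2304: 30 days (September has 30).
Oct 17, 2304 → Nov 17, 2304: 31 days (October has 31).
Nov 17, 2304 → Dec 17, 2304: 30 days (November has 30).
Dec 17, 2304 → Jan 17, 2305: 31 days (December has 31).
Jan 17, 2305 → Feb 17, 2305: 31 days (January has 31).
Feb 17, 2305 → Mar 17, 2305: 28 days (February has 28).
Mar 17, 2305 → Apr 17, 2305: 31 days (March has 31).
Apr 17, 2305 → May 17, 2305: 30 days (April has 30).
May 17, 2305 → Jun 17, 2305: 31 days (May has 31).
Jun 17, 2305 → Jul 17, 2305: 30 days (June has 30).
Jul 17, 2305 → Aug 17, 2305: 31 days (July has 31).
Aug 17, 2305 → Sep 17, 2305: 31 days.
Total: 3286 days.

3286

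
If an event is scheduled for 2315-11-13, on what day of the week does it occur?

Doomsday rule: the anchor day for the 2300s is Wednesday. For year 15: 15÷12 = 1 r 3, and 3÷4 = 0, so 1+3+0 = 4.
Wednesday + 4 ≡ Sunday — that's 2315's doomsday.
In November the doomsday date is Nov 7.
Nov 13 is 6 days after Nov 7; 6 mod 7 = 6, so Sunday + 6 = Saturday.

Saturday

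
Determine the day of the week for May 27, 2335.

Monday

Doomsday rule: the anchor day for the 2300s is Wednesday. For year 35: 35÷12 = 2 r 11, and 11÷4 = 2, so 2+11+2 = 15.
Wednesday + 15 ≡ Thursday — that's 2335's doomsday.
In May the doomsday date is May 9.
May 27 is 18 days after May 9; 18 mod 7 = 4, so Thursday + 4 = Monday.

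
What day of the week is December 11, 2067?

Sunday

Doomsday rule: the anchor day for the 2000s is Tuesday. For year 67: 67÷12 = 5 r 7, and 7÷4 = 1, so 5+7+1 = 13.
Tuesday + 13 ≡ Monday — that's 2067's doomsday.
In December the doomsday date is Dec 12.
Dec 11 is 1 day before Dec 12; 1 mod 7 = 1, so Monday − 1 = Sunday.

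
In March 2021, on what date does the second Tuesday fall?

March 1, 2021 is a Monday.
The first Tuesday is therefore March 2 (1 days later).
The second Tuesday is 2 + 1×7 = March 9.

March 9, 2021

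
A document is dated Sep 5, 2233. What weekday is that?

Doomsday rule: the anchor day for the 2200s is Friday. For year 33: 33÷12 = 2 r 9, and 9÷4 = 2, so 2+9+2 = 13.
Friday + 13 ≡ Thursday — that's 2233's doomsday.
In September the doomsday date is Sep 5.
Sep 5 is the doomsday itself: Thursday.

Thursday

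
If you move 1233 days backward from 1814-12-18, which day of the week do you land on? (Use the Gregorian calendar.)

First find the weekday of Dec 18, 1814. Doomsday rule: the anchor day for the 1800s is Friday. For year 14: 14÷12 = 1 r 2, and 2÷4 = 0, so 1+2+0 = 3.
Friday + 3 ≡ Monday — that's 1814's doomsday.
In December the doomsday date is Dec 12.
Dec 18 is 6 days after Dec 12; 6 mod 7 = 6, so Monday + 6 = Sunday.
1233 mod 7 = 1, so 1233 days before a Sunday is Sunday − 1 = Saturday.

Saturday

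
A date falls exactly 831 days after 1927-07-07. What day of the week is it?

First find the weekday of Jul 7, 1927. Doomsday rule: the anchor day for the 1900s is Wednesday. For year 27: 27÷12 = 2 r 3, and 3÷4 = 0, so 2+3+0 = 5.
Wednesday + 5 ≡ Monday — that's 1927's doomsday.
In July the doomsday date is Jul 11.
Jul 7 is 4 days before Jul 11; 4 mod 7 = 4, so Monday − 4 = Thursday.
831 mod 7 = 5, so 831 days after a Thursday is Thursday + 5 = Tuesday.

Tuesday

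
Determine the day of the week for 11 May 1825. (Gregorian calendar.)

Doomsday rule: the anchor day for the 1800s is Friday. For year 25: 25÷12 = 2 r 1, and 1÷4 = 0, so 2+1+0 = 3.
Friday + 3 ≡ Monday — that's 1825's doomsday.
In May the doomsday date is May 9.
May 11 is 2 days after May 9; 2 mod 7 = 2, so Monday + 2 = Wednesday.

Wednesday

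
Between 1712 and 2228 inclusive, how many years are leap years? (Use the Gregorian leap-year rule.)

Multiples of 4 in [1712,2228]: 130.
Of those, multiples of 100: 5 (not leap unless ÷400).
Multiples of 400: 1.
Leap years = 130 − 5 + 1 = 126.

126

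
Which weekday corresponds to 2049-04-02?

Doomsday rule: the anchor day for the 2000s is Tuesday. For year 49: 49÷12 = 4 r 1, and 1÷4 = 0, so 4+1+0 = 5.
Tuesday + 5 ≡ Sunday — that's 2049's doomsday.
In April the doomsday date is Apr 4.
Apr 2 is 2 days before Apr 4; 2 mod 7 = 2, so Sunday − 2 = Friday.

Friday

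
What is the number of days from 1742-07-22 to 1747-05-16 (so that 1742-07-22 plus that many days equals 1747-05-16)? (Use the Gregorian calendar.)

1759

Jul 22, 1742 → Jul 22, 1743: 365 days.
Jul 22, 1743 → Jul 22, 1744: 366 days (Feb 29, 1744 is in that span).
Jul 22, 1744 → Jul 22, 1745: 365 days.
Jul 22, 1745 → Jul 22, 1746: 365 days.
Jul 22, 1746 → Aug 22, 1746: 31 days (July has 31).
Aug 22, 1746 → Sep 22, 1746: 31 days (August has 31).
Sep 22, 1746 → Oct 22, 1746: 30 days (September has 30).
Oct 22, 1746 → Nov 22, 1746: 31 days (October has 31).
Nov 22, 1746 → Dec 22, 1746: 30 days (November has 30).
Dec 22, 1746 → Jan 22, 1747: 31 days (December has 31).
Jan 22, 1747 → Feb 22, 1747: 31 days (January has 31).
Feb 22, 1747 → Mar 22, 1747: 28 days (February has 28).
Mar 22, 1747 → Apr 22, 1747: 31 days (March has 31).
Apr 22, 1747 → May 16, 1747: 24 days.
Total: 1759 days.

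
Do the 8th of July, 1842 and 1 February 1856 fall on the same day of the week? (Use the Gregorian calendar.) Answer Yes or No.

Yes

From Jul 8, 1842 to Feb 1, 1856 is 4956 days.
4956 mod 7 = 0, so they are the same weekday.
(Jul 8, 1842 is a Friday; Feb 1, 1856 is a Friday.)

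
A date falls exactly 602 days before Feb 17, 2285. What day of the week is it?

Tuesday

First find the weekday of Feb 17, 2285. Doomsday rule: the anchor day for the 2200s is Friday. For year 85: 85÷12 = 7 r 1, and 1÷4 = 0, so 7+1+0 = 8.
Friday + 8 ≡ Saturday — that's 2285's doomsday.
In February the doomsday date is Feb 28 (2285 is not a leap year).
Feb 17 is 11 days before Feb 28; 11 mod 7 = 4, so Saturday − 4 = Tuesday.
602 mod 7 = 0, so 602 days before a Tuesday is Tuesday − 0 = Tuesday.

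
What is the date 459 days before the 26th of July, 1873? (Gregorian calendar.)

−365 (one year) → Jul 26, 1872 (94 left).
−26 → Jun 30, 1872 (end of Jun, 30 days; 68 left).
−30 → May 31, 1872 (end of May, 31 days; 38 left).
−31 → Apr 30, 1872 (end of Apr, 30 days; 7 left).
−7 → Apr 23, 1872.

April 23, 1872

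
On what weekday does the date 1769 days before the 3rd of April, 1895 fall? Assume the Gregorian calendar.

First find the weekday of Apr 3, 1895. Doomsday rule: the anchor day for the 1800s is Friday. For year 95: 95÷12 = 7 r 11, and 11÷4 = 2, so 7+11+2 = 20.
Friday + 20 ≡ Thursday — that's 1895's doomsday.
In April the doomsday date is Apr 4.
Apr 3 is 1 day before Apr 4; 1 mod 7 = 1, so Thursday − 1 = Wednesday.
1769 mod 7 = 5, so 1769 days before a Wednesday is Wednesday − 5 = Friday.

Friday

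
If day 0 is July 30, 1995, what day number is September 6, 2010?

5517

Jul 30, 1995 → Jul 30, 1996: 366 days (Feb 29, 1996 is in that span).
Jul 30, 1996 → Jul 30, 1997: 365 days.
Jul 30, 1997 → Jul 30, 1998: 365 days.
Jul 30, 1998 → Jul 30, 1999: 365 days.
Jul 30, 1999 → Jul 30, 2000: 366 days (Feb 29, 2000 is in that span).
Jul 30, 2000 → Jul 30, 2001: 365 days.
Jul 30, 2001 → Jul 30, 2002: 365 days.
Jul 30, 2002 → Jul 30, 2003: 365 days.
Jul 30, 2003 → Jul 30, 2004: 366 days (Feb 29, 2004 is in that span).
Jul 30, 2004 → Jul 30, 2005: 365 days.
Jul 30, 2005 → Jul 30, 2006: 365 days.
Jul 30, 2006 → Jul 30, 2007: 365 days.
Jul 30, 2007 → Jul 30, 2008: 366 days (Feb 29, 2008 is in that span).
Jul 30, 2008 → Jul 30, 2009: 365 days.
Jul 30, 2009 → Jul 30, 2010: 365 days.
Jul 30, 2010 → Aug 30, 2010: 31 days (July has 31).
Aug 30, 2010 → Sep 6, 2010: 7 days.
Total: 5517 days.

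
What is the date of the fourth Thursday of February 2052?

February 22, 2052

February 1, 2052 is a Thursday.
The first Thursday is therefore February 1 (same day).
The fourth Thursday is 1 + 3×7 = February 22.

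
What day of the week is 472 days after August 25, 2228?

First find the weekday of Aug 25, 2228. Doomsday rule: the anchor day for the 2200s is Friday. For year 28: 28÷12 = 2 r 4, and 4÷4 = 1, so 2+4+1 = 7.
Friday + 7 ≡ Friday — that's 2228's doomsday.
In August the doomsday date is Aug 8.
Aug 25 is 17 days after Aug 8; 17 mod 7 = 3, so Friday + 3 = Monday.
472 mod 7 = 3, so 472 days after a Monday is Monday + 3 = Thursday.

Thursday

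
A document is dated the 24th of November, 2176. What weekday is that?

Sunday

January 1, 2176 is a Monday.
Jan 1, 2176 → Feb 1, 2176: 31 days (January has 31).
Feb 1, 2176 → Mar 1, 2176: 29 days (February has 29).
Mar 1, 2176 → Apr 1, 2176: 31 days (March has 31).
Apr 1, 2176 → May 1, 2176: 30 days (April has 30).
May 1, 2176 → Jun 1, 2176: 31 days (May has 31).
Jun 1, 2176 → Jul 1, 2176: 30 days (June has 30).
Jul 1, 2176 → Aug 1, 2176: 31 days (July has 31).
Aug 1, 2176 → Sep 1, 2176: 31 days (August has 31).
Sep 1, 2176 → Oct 1, 2176: 30 days (September has 30).
Oct 1, 2176 → Nov 1, 2176: 31 days (October has 31).
Nov 1, 2176 → Nov 24, 2176: 23 days.
Total: 328 days.
328 mod 7 = 6, so Monday + 6 = Sunday.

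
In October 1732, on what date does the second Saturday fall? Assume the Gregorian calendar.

October 1, 1732 is a Wednesday.
The first Saturday is therefore October 4 (3 days later).
The second Saturday is 4 + 1×7 = October 11.

October 11, 1732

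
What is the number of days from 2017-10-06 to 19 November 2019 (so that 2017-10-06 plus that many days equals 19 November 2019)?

Oct 6, 2017 → Oct 6, 2018: 365 days.
Oct 6, 2018 → Oct 6, 2019: 365 days.
Oct 6, 2019 → Nov 6, 2019: 31 days (October has 31).
Nov 6, 2019 → Nov 19, 2019: 13 days.
Total: 774 days.

774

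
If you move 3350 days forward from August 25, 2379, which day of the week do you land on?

Wednesday

First find the weekday of Aug 25, 2379. Doomsday rule: the anchor day for the 2300s is Wednesday. For year 79: 79÷12 = 6 r 7, and 7÷4 = 1, so 6+7+1 = 14.
Wednesday + 14 ≡ Wednesday — that's 2379's doomsday.
In August the doomsday date is Aug 8.
Aug 25 is 17 days after Aug 8; 17 mod 7 = 3, so Wednesday + 3 = Saturday.
3350 mod 7 = 4, so 3350 days after a Saturday is Saturday + 4 = Wednesday.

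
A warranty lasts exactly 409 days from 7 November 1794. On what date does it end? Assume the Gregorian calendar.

+365 (one year) → Nov 7, 1795 (44 left).
Nov has 30 days: +24 → Dec 1, 1795 (20 left).
+20 → Dec 21, 1795.

December 21, 1795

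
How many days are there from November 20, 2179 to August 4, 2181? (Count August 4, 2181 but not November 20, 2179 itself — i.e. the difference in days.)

623

Nov 20, 2179 → Nov 20, 2180: 366 days (Feb 29, 2180 is in that span).
Nov 20, 2180 → Dec 20, 2180: 30 days (November has 30).
Dec 20, 2180 → Jan 20, 2181: 31 days (December has 31).
Jan 20, 2181 → Feb 20, 2181: 31 days (January has 31).
Feb 20, 2181 → Mar 20, 2181: 28 days (February has 28).
Mar 20, 2181 → Apr 20, 2181: 31 days (March has 31).
Apr 20, 2181 → May 20, 2181: 30 days (April has 30).
May 20, 2181 → Jun 20, 2181: 31 days (May has 31).
Jun 20, 2181 → Jul 20, 2181: 30 days (June has 30).
Jul 20, 2181 → Aug 4, 2181: 15 days.
Total: 623 days.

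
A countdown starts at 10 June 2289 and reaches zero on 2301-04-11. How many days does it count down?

Jun 10, 2289 → Jun 10, 2290: 365 days.
Jun 10, 2290 → Jun 10, 2291: 365 days.
Jun 10, 2291 → Jun 10, 2292: 366 days (Feb 29, 2292 is in that span).
Jun 10, 2292 → Jun 10, 2293: 365 days.
Jun 10, 2293 → Jun 10, 2294: 365 days.
Jun 10, 2294 → Jun 10, 2295: 365 days.
Jun 10, 2295 → Jun 10, 2296: 366 days (Feb 29, 2296 is in that span).
Jun 10, 2296 → Jun 10, 2297: 365 days.
Jun 10, 2297 → Jun 10, 2298: 365 days.
Jun 10, 2298 → Jun 10, 2299: 365 days.
Jun 10, 2299 → Jun 10, 2300: 365 days.
Jun 10, 2300 → Jul 10, 2300: 30 days (June has 30).
Jul 10, 2300 → Aug 10, 2300: 31 days (July has 31).
Aug 10, 2300 → Sep 10, 2300: 31 days (August has 31).
Sep 10, 2300 → Oct 10, 2300: 30 days (September has 30).
Oct 10, 2300 → Nov 10, 2300: 31 days (October has 31).
Nov 10, 2300 → Dec 10, 2300: 30 days (November has 30).
Dec 10, 2300 → Jan 10, 2301: 31 days (December has 31).
Jan 10, 2301 → Feb 10, 2301: 31 days (January has 31).
Feb 10, 2301 → Mar 10, 2301: 28 days (February has 28).
Mar 10, 2301 → Apr 10, 2301: 31 days (March has 31).
Apr 10, 2301 → Apr 11, 2301: 1 days.
Total: 4322 days.

4322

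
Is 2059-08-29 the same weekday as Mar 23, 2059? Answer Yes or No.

No

From Mar 23, 2059 to Aug 29, 2059 is 159 days.
159 mod 7 = 5, so they are different weekdays.
(Mar 23, 2059 is a Sunday; Aug 29, 2059 is a Friday.)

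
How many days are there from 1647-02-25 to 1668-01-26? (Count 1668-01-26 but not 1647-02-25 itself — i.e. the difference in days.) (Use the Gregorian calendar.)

Feb 25, 1647 → Feb 25, 1648: 365 days.
Feb 25, 1648 → Feb 25, 1649: 366 days (Feb 29, 1648 is in that span).
Feb 25, 1649 → Feb 25, 1650: 365 days.
Feb 25, 1650 → Feb 25, 1651: 365 days.
Feb 25, 1651 → Feb 25, 1652: 365 days.
Feb 25, 1652 → Feb 25, 1653: 366 days (Feb 29, 1652 is in that span).
Feb 25, 1653 → Feb 25, 1654: 365 days.
Feb 25, 1654 → Feb 25, 1655: 365 days.
Feb 25, 1655 → Feb 25, 1656: 365 days.
Feb 25, 1656 → Feb 25, 1657: 366 days (Feb 29, 1656 is in that span).
Feb 25, 1657 → Feb 25, 1658: 365 days.
Feb 25, 1658 → Feb 25, 1659: 365 days.
Feb 25, 1659 → Feb 25, 1660: 365 days.
Feb 25, 1660 → Feb 25, 1661: 366 days (Feb 29, 1660 is in that span).
Feb 25, 1661 → Feb 25, 1662: 365 days.
Feb 25, 1662 → Feb 25, 1663: 365 days.
Feb 25, 1663 → Feb 25, 1664: 365 days.
Feb 25, 1664 → Feb 25, 1665: 366 days (Feb 29, 1664 is in that span).
Feb 25, 1665 → Feb 25, 1666: 365 days.
Feb 25, 1666 → Feb 25, 1667: 365 days.
Feb 25, 1667 → Mar 25, 1667: 28 days (February has 28).
Mar 25, 1667 → Apr 25, 1667: 31 days (March has 31).
Apr 25, 1667 → May 25, 1667: 30 days (April has 30).
May 25, 1667 → Jun 25, 1667: 31 days (May has 31).
Jun 25, 1667 → Jul 25, 1667: 30 days (June has 30).
Jul 25, 1667 → Aug 25, 1667: 31 days (July has 31).
Aug 25, 1667 → Sep 25, 1667: 31 days (August has 31).
Sep 25, 1667 → Oct 25, 1667: 30 days (September has 30).
Oct 25, 1667 → Nov 25, 1667: 31 days (October has 31).
Nov 25, 1667 → Dec 25, 1667: 30 days (November has 30).
Dec 25, 1667 → Jan 25, 1668: 31 days (December has 31).
Jan 25, 1668 → Jan 26, 1668: 1 days.
Total: 7640 days.

7640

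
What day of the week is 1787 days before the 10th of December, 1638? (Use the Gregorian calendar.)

Dec 10, 1638 is a Friday.
1787 mod 7 = 2, so 1787 days before a Friday is Friday − 2 = Wednesday.

Wednesday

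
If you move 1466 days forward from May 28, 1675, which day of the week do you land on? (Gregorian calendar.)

First find the weekday of May 28, 1675. Doomsday rule: the anchor day for the 1600s is Tuesday. For year 75: 75÷12 = 6 r 3, and 3÷4 = 0, so 6+3+0 = 9.
Tuesday + 9 ≡ Thursday — that's 1675's doomsday.
In May the doomsday date is May 9.
May 28 is 19 days after May 9; 19 mod 7 = 5, so Thursday + 5 = Tuesday.
1466 mod 7 = 3, so 1466 days after a Tuesday is Tuesday + 3 = Friday.

Friday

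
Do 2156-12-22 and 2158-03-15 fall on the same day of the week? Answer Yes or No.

Yes

From Dec 22, 2156 to Mar 15, 2158 is 448 days.
448 mod 7 = 0, so they are the same weekday.
(Dec 22, 2156 is a Wednesday; Mar 15, 2158 is a Wednesday.)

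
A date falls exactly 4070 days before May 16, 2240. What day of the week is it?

Wednesday

First find the weekday of May 16, 2240. Doomsday rule: the anchor day for the 2200s is Friday. For year 40: 40÷12 = 3 r 4, and 4÷4 = 1, so 3+4+1 = 8.
Friday + 8 ≡ Saturday — that's 2240's doomsday.
In May the doomsday date is May 9.
May 16 is 7 days after May 9; 7 mod 7 = 0, so Saturday + 0 = Saturday.
4070 mod 7 = 3, so 4070 days before a Saturday is Saturday − 3 = Wednesday.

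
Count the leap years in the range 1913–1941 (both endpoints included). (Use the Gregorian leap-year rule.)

Multiples of 4 in [1913,1941]: 7.
Of those, multiples of 100: 0 (not leap unless ÷400).
Multiples of 400: 0.
Leap years = 7 − 0 + 0 = 7.

7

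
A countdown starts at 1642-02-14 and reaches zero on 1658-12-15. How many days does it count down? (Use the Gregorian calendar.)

6148

Feb 14, 1642 → Feb 14, 1643: 365 days.
Feb 14, 1643 → Feb 14, 1644: 365 days.
Feb 14, 1644 → Feb 14, 1645: 366 days (Feb 29, 1644 is in that span).
Feb 14, 1645 → Feb 14, 1646: 365 days.
Feb 14, 1646 → Feb 14, 1647: 365 days.
Feb 14, 1647 → Feb 14, 1648: 365 days.
Feb 14, 1648 → Feb 14, 1649: 366 days (Feb 29, 1648 is in that span).
Feb 14, 1649 → Feb 14, 1650: 365 days.
Feb 14, 1650 → Feb 14, 1651: 365 days.
Feb 14, 1651 → Feb 14, 1652: 365 days.
Feb 14, 1652 → Feb 14, 1653: 366 days (Feb 29, 1652 is in that span).
Feb 14, 1653 → Feb 14, 1654: 365 days.
Feb 14, 1654 → Feb 14, 1655: 365 days.
Feb 14, 1655 → Feb 14, 1656: 365 days.
Feb 14, 1656 → Feb 14, 1657: 366 days (Feb 29, 1656 is in that span).
Feb 14, 1657 → Feb 14, 1658: 365 days.
Feb 14, 1658 → Mar 14, 1658: 28 days (February has 28).
Mar 14, 1658 → Apr 14, 1658: 31 days (March has 31).
Apr 14, 1658 → May 14, 1658: 30 days (April has 30).
May 14, 1658 → Jun 14, 1658: 31 days (May has 31).
Jun 14, 1658 → Jul 14, 1658: 30 days (June has 30).
Jul 14, 1658 → Aug 14, 1658: 31 days (July has 31).
Aug 14, 1658 → Sep 14, 1658: 31 days (August has 31).
Sep 14, 1658 → Oct 14, 1658: 30 days (September has 30).
Oct 14, 1658 → Nov 14, 1658: 31 days (October has 31).
Nov 14, 1658 → Dec 14, 1658: 30 days (November has 30).
Dec 14, 1658 → Dec 15, 1658: 1 days.
Total: 6148 days.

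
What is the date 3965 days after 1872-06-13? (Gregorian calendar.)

+365 (one year) → Jun 13, 1873 (3600 left).
+365 (one year) → Jun 13, 1874 (3235 left).
+365 (one year) → Jun 13, 1875 (2870 left).
+366 (one year; includes Feb 29, 1876) → Jun 13, 1876 (2504 left).
+365 (one year) → Jun 13, 1877 (2139 left).
+365 (one year) → Jun 13, 1878 (1774 left).
+365 (one year) → Jun 13, 1879 (1409 left).
+366 (one year; includes Feb 29, 1880) → Jun 13, 1880 (1043 left).
+365 (one year) → Jun 13, 1881 (678 left).
+365 (one year) → Jun 13, 1882 (313 left).
Jun has 30 days: +18 → Jul 1, 1882 (295 left).
Jul has 31 days: +31 → Aug 1, 1882 (264 left).
Aug has 31 days: +31 → Sep 1, 1882 (233 left).
Sep has 30 days: +30 → Oct 1, 1882 (203 left).
Oct has 31 days: +31 → Nov 1, 1882 (172 left).
Nov has 30 days: +30 → Dec 1, 1882 (142 left).
Dec has 31 days: +31 → Jan 1, 1883 (111 left).
Jan has 31 days: +31 → Feb 1, 1883 (80 left).
Feb has 28 days: +28 → Mar 1, 1883 (52 left).
Mar has 31 days: +31 → Apr 1, 1883 (21 left).
+21 → Apr 22, 1883.

April 22, 1883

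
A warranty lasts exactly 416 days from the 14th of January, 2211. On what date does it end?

+365 (one year) → Jan 14, 2212 (51 left).
Jan has 31 days: +18 → Feb 1, 2212 (33 left).
Feb has 29 days: +29 → Mar 1, 2212 (4 left).
+4 → Mar 5, 2212.

March 5, 2212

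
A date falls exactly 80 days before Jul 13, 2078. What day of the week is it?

Sunday

First find the weekday of Jul 13, 2078. Doomsday rule: the anchor day for the 2000s is Tuesday. For year 78: 78÷12 = 6 r 6, and 6÷4 = 1, so 6+6+1 = 13.
Tuesday + 13 ≡ Monday — that's 2078's doomsday.
In July the doomsday date is Jul 11.
Jul 13 is 2 days after Jul 11; 2 mod 7 = 2, so Monday + 2 = Wednesday.
80 mod 7 = 3, so 80 days before a Wednesday is Wednesday − 3 = Sunday.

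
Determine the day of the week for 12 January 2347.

Sunday

Doomsday rule: the anchor day for the 2300s is Wednesday. For year 47: 47÷12 = 3 r 11, and 11÷4 = 2, so 3+11+2 = 16.
Wednesday + 16 ≡ Friday — that's 2347's doomsday.
In January the doomsday date is Jan 3 (2347 is not a leap year).
Jan 12 is 9 days after Jan 3; 9 mod 7 = 2, so Friday + 2 = Sunday.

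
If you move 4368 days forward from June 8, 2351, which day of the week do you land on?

Jun 8, 2351 is a Friday.
4368 mod 7 = 0, so 4368 days after a Friday is Friday + 0 = Friday.

Friday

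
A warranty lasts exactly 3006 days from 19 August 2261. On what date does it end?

+365 (one year) → Aug 19, 2262 (2641 left).
+365 (one year) → Aug 19, 2263 (2276 left).
+366 (one year; includes Feb 29, 2264) → Aug 19, 2264 (1910 left).
+365 (one year) → Aug 19, 2265 (1545 left).
+365 (one year) → Aug 19, 2266 (1180 left).
+365 (one year) → Aug 19, 2267 (815 left).
+366 (one year; includes Feb 29, 2268) → Aug 19, 2268 (449 left).
+365 (one year) → Aug 19, 2269 (84 left).
Aug has 31 days: +13 → Sep 1, 2269 (71 left).
Sep has 30 days: +30 → Oct 1, 2269 (41 left).
Oct has 31 days: +31 → Nov 1, 2269 (10 left).
+10 → Nov 11, 2269.

November 11, 2269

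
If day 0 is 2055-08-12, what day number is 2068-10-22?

4820

Aug 12, 2055 → Aug 12, 2056: 366 days (Feb 29, 2056 is in that span).
Aug 12, 2056 → Aug 12, 2057: 365 days.
Aug 12, 2057 → Aug 12, 2058: 365 days.
Aug 12, 2058 → Aug 12, 2059: 365 days.
Aug 12, 2059 → Aug 12, 2060: 366 days (Feb 29, 2060 is in that span).
Aug 12, 2060 → Aug 12, 2061: 365 days.
Aug 12, 2061 → Aug 12, 2062: 365 days.
Aug 12, 2062 → Aug 12, 2063: 365 days.
Aug 12, 2063 → Aug 12, 2064: 366 days (Feb 29, 2064 is in that span).
Aug 12, 2064 → Aug 12, 2065: 365 days.
Aug 12, 2065 → Aug 12, 2066: 365 days.
Aug 12, 2066 → Aug 12, 2067: 365 days.
Aug 12, 2067 → Aug 12, 2068: 366 days (Feb 29, 2068 is in that span).
Aug 12, 2068 → Sep 12, 2068: 31 days (August has 31).
Sep 12, 2068 → Oct 12, 2068: 30 days (September has 30).
Oct 12, 2068 → Oct 22, 2068: 10 days.
Total: 4820 days.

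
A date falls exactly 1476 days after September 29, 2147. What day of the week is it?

Thursday

Sep 29, 2147 is a Friday.
1476 mod 7 = 6, so 1476 days after a Friday is Friday + 6 = Thursday.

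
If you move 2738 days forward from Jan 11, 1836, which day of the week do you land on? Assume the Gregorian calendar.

Jan 11, 1836 is a Monday.
2738 mod 7 = 1, so 2738 days after a Monday is Monday + 1 = Tuesday.

Tuesday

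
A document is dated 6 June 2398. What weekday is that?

Saturday

Doomsday rule: the anchor day for the 2300s is Wednesday. For year 98: 98÷12 = 8 r 2, and 2÷4 = 0, so 8+2+0 = 10.
Wednesday + 10 ≡ Saturday — that's 2398's doomsday.
In June the doomsday date is Jun 6.
Jun 6 is the doomsday itself: Saturday.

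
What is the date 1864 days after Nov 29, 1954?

January 6, 1960

+365 (one year) → Nov 29, 1955 (1499 left).
+366 (one year; includes Feb 29, 1956) → Nov 29, 1956 (1133 left).
+365 (one year) → Nov 29, 1957 (768 left).
+365 (one year) → Nov 29, 1958 (403 left).
+365 (one year) → Nov 29, 1959 (38 left).
Nov has 30 days: +2 → Dec 1, 1959 (36 left).
Dec has 31 days: +31 → Jan 1, 1960 (5 left).
+5 → Jan 6, 1960.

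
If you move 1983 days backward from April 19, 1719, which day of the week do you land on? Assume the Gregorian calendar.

Apr 19, 1719 is a Wednesday.
1983 mod 7 = 2, so 1983 days before a Wednesday is Wednesday − 2 = Monday.

Monday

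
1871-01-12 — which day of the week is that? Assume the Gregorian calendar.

January 1, 1871 is a Sunday.
Jan 1, 1871 → Jan 12, 1871: 11 days.
Total: 11 days.
11 mod 7 = 4, so Sunday + 4 = Thursday.

Thursday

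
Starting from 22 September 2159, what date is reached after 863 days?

+366 (one year; includes Feb 29, 2160) → Sep 22, 2160 (497 left).
+365 (one year) → Sep 22, 2161 (132 left).
Sep has 30 days: +9 → Oct 1, 2161 (123 left).
Oct has 31 days: +31 → Nov 1, 2161 (92 left).
Nov has 30 days: +30 → Dec 1, 2161 (62 left).
Dec has 31 days: +31 → Jan 1, 2162 (31 left).
Jan has 31 days: +31 → Feb 1, 2162 (0 left).

February 1, 2162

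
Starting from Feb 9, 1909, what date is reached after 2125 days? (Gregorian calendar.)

+365 (one year) → Feb 9, 1910 (1760 left).
+365 (one year) → Feb 9, 1911 (1395 left).
+365 (one year) → Feb 9, 1912 (1030 left).
+366 (one year; includes Feb 29, 1912) → Feb 9, 1913 (664 left).
+365 (one year) → Feb 9, 1914 (299 left).
Feb has 28 days: +20 → Mar 1, 1914 (279 left).
Mar has 31 days: +31 → Apr 1, 1914 (248 left).
Apr has 30 days: +30 → May 1, 1914 (218 left).
May has 31 days: +31 → Jun 1, 1914 (187 left).
Jun has 30 days: +30 → Jul 1, 1914 (157 left).
Jul has 31 days: +31 → Aug 1, 1914 (126 left).
Aug has 31 days: +31 → Sep 1, 1914 (95 left).
Sep has 30 days: +30 → Oct 1, 1914 (65 left).
Oct has 31 days: +31 → Nov 1, 1914 (34 left).
Nov has 30 days: +30 → Dec 1, 1914 (4 left).
+4 → Dec 5, 1914.

December 5, 1914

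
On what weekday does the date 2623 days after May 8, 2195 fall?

First find the weekday of May 8, 2195. Doomsday rule: the anchor day for the 2100s is Sunday. For year 95: 95÷12 = 7 r 11, and 11÷4 = 2, so 7+11+2 = 20.
Sunday + 20 ≡ Saturday — that's 2195's doomsday.
In May the doomsday date is May 9.
May 8 is 1 day before May 9; 1 mod 7 = 1, so Saturday − 1 = Friday.
2623 mod 7 = 5, so 2623 days after a Friday is Friday + 5 = Wednesday.

Wednesday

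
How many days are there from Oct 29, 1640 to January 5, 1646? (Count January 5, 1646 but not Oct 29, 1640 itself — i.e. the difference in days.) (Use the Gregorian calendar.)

1894

Oct 29, 1640 → Oct 29, 1641: 365 days.
Oct 29, 1641 → Oct 29, 1642: 365 days.
Oct 29, 1642 → Oct 29, 1643: 365 days.
Oct 29, 1643 → Oct 29, 1644: 366 days (Feb 29, 1644 is in that span).
Oct 29, 1644 → Oct 29, 1645: 365 days.
Oct 29, 1645 → Nov 29, 1645: 31 days (October has 31).
Nov 29, 1645 → Dec 29, 1645: 30 days (November has 30).
Dec 29, 1645 → Jan 5, 1646: 7 days.
Total: 1894 days.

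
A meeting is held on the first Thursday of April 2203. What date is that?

April 7, 2203

April 1, 2203 is a Friday.
The first Thursday is therefore April 7 (6 days later).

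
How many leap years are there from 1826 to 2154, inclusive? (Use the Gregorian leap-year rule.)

Multiples of 4 in [1826,2154]: 82.
Of those, multiples of 100: 3 (not leap unless ÷400).
Multiples of 400: 1.
Leap years = 82 − 3 + 1 = 80.

80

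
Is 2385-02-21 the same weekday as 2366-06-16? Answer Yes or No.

Yes

From Jun 16, 2366 to Feb 21, 2385 is 6825 days.
6825 mod 7 = 0, so they are the same weekday.
(Jun 16, 2366 is a Thursday; Feb 21, 2385 is a Thursday.)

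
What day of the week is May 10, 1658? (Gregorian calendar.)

Doomsday rule: the anchor day for the 1600s is Tuesday. For year 58: 58÷12 = 4 r 10, and 10÷4 = 2, so 4+10+2 = 16.
Tuesday + 16 ≡ Thursday — that's 1658's doomsday.
In May the doomsday date is May 9.
May 10 is 1 day after May 9; 1 mod 7 = 1, so Thursday + 1 = Friday.

Friday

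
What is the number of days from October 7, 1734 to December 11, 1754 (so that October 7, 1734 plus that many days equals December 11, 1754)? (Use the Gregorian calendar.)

Oct 7, 1734 → Oct 7, 1735: 365 days.
Oct 7, 1735 → Oct 7, 1736: 366 days (Feb 29, 1736 is in that span).
Oct 7, 1736 → Oct 7, 1737: 365 days.
Oct 7, 1737 → Oct 7, 1738: 365 days.
Oct 7, 1738 → Oct 7, 1739: 365 days.
Oct 7, 1739 → Oct 7, 1740: 366 days (Feb 29, 1740 is in that span).
Oct 7, 1740 → Oct 7, 1741: 365 days.
Oct 7, 1741 → Oct 7, 1742: 365 days.
Oct 7, 1742 → Oct 7, 1743: 365 days.
Oct 7, 1743 → Oct 7, 1744: 366 days (Feb 29, 1744 is in that span).
Oct 7, 1744 → Oct 7, 1745: 365 days.
Oct 7, 1745 → Oct 7, 1746: 365 days.
Oct 7, 1746 → Oct 7, 1747: 365 days.
Oct 7, 1747 → Oct 7, 1748: 366 days (Feb 29, 1748 is in that span).
Oct 7, 1748 → Oct 7, 1749: 365 days.
Oct 7, 1749 → Oct 7, 1750: 365 days.
Oct 7, 1750 → Oct 7, 1751: 365 days.
Oct 7, 1751 → Oct 7, 1752: 366 days (Feb 29, 1752 is in that span).
Oct 7, 1752 → Oct 7, 1753: 365 days.
Oct 7, 1753 → Oct 7, 1754: 365 days.
Oct 7, 1754 → Nov 7, 1754: 31 days (October has 31).
Nov 7, 1754 → Dec 7, 1754: 30 days (November has 30).
Dec 7, 1754 → Dec 11, 1754: 4 days.
Total: 7370 days.

7370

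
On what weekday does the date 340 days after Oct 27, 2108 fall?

Wednesday

Oct 27, 2108 is a Saturday.
340 mod 7 = 4, so 340 days after a Saturday is Saturday + 4 = Wednesday.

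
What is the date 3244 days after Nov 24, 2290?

October 12, 2299

+365 (one year) → Nov 24, 2291 (2879 left).
+366 (one year; includes Feb 29, 2292) → Nov 24, 2292 (2513 left).
+365 (one year) → Nov 24, 2293 (2148 left).
+365 (one year) → Nov 24, 2294 (1783 left).
+365 (one year) → Nov 24, 2295 (1418 left).
+366 (one year; includes Feb 29, 2296) → Nov 24, 2296 (1052 left).
+365 (one year) → Nov 24, 2297 (687 left).
+365 (one year) → Nov 24, 2298 (322 left).
Nov has 30 days: +7 → Dec 1, 2298 (315 left).
Dec has 31 days: +31 → Jan 1, 2299 (284 left).
Jan has 31 days: +31 → Feb 1, 2299 (253 left).
Feb has 28 days: +28 → Mar 1, 2299 (225 left).
Mar has 31 days: +31 → Apr 1, 2299 (194 left).
Apr has 30 days: +30 → May 1, 2299 (164 left).
May has 31 days: +31 → Jun 1, 2299 (133 left).
Jun has 30 days: +30 → Jul 1, 2299 (103 left).
Jul has 31 days: +31 → Aug 1, 2299 (72 left).
Aug has 31 days: +31 → Sep 1, 2299 (41 left).
Sep has 30 days: +30 → Oct 1, 2299 (11 left).
+11 → Oct 12, 2299.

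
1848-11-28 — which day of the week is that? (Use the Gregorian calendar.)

Tuesday

Doomsday rule: the anchor day for the 1800s is Friday. For year 48: 48÷12 = 4 r 0, and 0÷4 = 0, so 4+0+0 = 4.
Friday + 4 ≡ Tuesday — that's 1848's doomsday.
In November the doomsday date is Nov 7.
Nov 28 is 21 days after Nov 7; 21 mod 7 = 0, so Tuesday + 0 = Tuesday.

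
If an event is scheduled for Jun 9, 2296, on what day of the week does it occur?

Tuesday

Doomsday rule: the anchor day for the 2200s is Friday. For year 96: 96÷12 = 8 r 0, and 0÷4 = 0, so 8+0+0 = 8.
Friday + 8 ≡ Saturday — that's 2296's doomsday.
In June the doomsday date is Jun 6.
Jun 9 is 3 days after Jun 6; 3 mod 7 = 3, so Saturday + 3 = Tuesday.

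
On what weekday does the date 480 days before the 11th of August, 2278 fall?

Aug 11, 2278 is a Sunday.
480 mod 7 = 4, so 480 days before a Sunday is Sunday − 4 = Wednesday.

Wednesday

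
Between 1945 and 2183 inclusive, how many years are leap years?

Multiples of 4 in [1945,2183]: 59.
Of those, multiples of 100: 2 (not leap unless ÷400).
Multiples of 400: 1.
Leap years = 59 − 2 + 1 = 58.

58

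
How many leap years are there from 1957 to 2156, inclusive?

49

Multiples of 4 in [1957,2156]: 50.
Of those, multiples of 100: 2 (not leap unless ÷400).
Multiples of 400: 1.
Leap years = 50 − 2 + 1 = 49.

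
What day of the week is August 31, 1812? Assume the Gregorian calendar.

Monday

January 1, 1812 is a Wednesday.
Jan 1, 1812 → Feb 1, 1812: 31 days (January has 31).
Feb 1, 1812 → Mar 1, 1812: 29 days (February has 29).
Mar 1, 1812 → Apr 1, 1812: 31 days (March has 31).
Apr 1, 1812 → May 1, 1812: 30 days (April has 30).
May 1, 1812 → Jun 1, 1812: 31 days (May has 31).
Jun 1, 1812 → Jul 1, 1812: 30 days (June has 30).
Jul 1, 1812 → Aug 1, 1812: 31 days (July has 31).
Aug 1, 1812 → Aug 31, 1812: 30 days.
Total: 243 days.
243 mod 7 = 5, so Wednesday + 5 = Monday.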